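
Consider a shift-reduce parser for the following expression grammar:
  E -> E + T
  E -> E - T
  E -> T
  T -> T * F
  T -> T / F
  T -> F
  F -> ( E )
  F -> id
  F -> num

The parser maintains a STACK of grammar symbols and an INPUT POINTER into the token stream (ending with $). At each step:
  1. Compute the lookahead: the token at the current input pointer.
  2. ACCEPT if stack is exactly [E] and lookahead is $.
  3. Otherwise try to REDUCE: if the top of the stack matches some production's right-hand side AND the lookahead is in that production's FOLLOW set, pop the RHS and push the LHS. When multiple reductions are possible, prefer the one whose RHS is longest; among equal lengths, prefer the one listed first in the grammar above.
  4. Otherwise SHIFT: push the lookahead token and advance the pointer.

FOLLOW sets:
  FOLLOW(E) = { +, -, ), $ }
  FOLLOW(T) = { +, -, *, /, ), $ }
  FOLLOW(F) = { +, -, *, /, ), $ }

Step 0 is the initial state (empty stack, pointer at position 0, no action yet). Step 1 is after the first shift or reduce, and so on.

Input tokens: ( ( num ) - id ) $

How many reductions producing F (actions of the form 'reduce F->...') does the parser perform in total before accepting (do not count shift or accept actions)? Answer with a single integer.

Step 1: shift (. Stack=[(] ptr=1 lookahead=( remaining=[( num ) - id ) $]
Step 2: shift (. Stack=[( (] ptr=2 lookahead=num remaining=[num ) - id ) $]
Step 3: shift num. Stack=[( ( num] ptr=3 lookahead=) remaining=[) - id ) $]
Step 4: reduce F->num. Stack=[( ( F] ptr=3 lookahead=) remaining=[) - id ) $]
Step 5: reduce T->F. Stack=[( ( T] ptr=3 lookahead=) remaining=[) - id ) $]
Step 6: reduce E->T. Stack=[( ( E] ptr=3 lookahead=) remaining=[) - id ) $]
Step 7: shift ). Stack=[( ( E )] ptr=4 lookahead=- remaining=[- id ) $]
Step 8: reduce F->( E ). Stack=[( F] ptr=4 lookahead=- remaining=[- id ) $]
Step 9: reduce T->F. Stack=[( T] ptr=4 lookahead=- remaining=[- id ) $]
Step 10: reduce E->T. Stack=[( E] ptr=4 lookahead=- remaining=[- id ) $]
Step 11: shift -. Stack=[( E -] ptr=5 lookahead=id remaining=[id ) $]
Step 12: shift id. Stack=[( E - id] ptr=6 lookahead=) remaining=[) $]
Step 13: reduce F->id. Stack=[( E - F] ptr=6 lookahead=) remaining=[) $]
Step 14: reduce T->F. Stack=[( E - T] ptr=6 lookahead=) remaining=[) $]
Step 15: reduce E->E - T. Stack=[( E] ptr=6 lookahead=) remaining=[) $]
Step 16: shift ). Stack=[( E )] ptr=7 lookahead=$ remaining=[$]
Step 17: reduce F->( E ). Stack=[F] ptr=7 lookahead=$ remaining=[$]
Step 18: reduce T->F. Stack=[T] ptr=7 lookahead=$ remaining=[$]
Step 19: reduce E->T. Stack=[E] ptr=7 lookahead=$ remaining=[$]
Step 20: accept. Stack=[E] ptr=7 lookahead=$ remaining=[$]

Answer: 4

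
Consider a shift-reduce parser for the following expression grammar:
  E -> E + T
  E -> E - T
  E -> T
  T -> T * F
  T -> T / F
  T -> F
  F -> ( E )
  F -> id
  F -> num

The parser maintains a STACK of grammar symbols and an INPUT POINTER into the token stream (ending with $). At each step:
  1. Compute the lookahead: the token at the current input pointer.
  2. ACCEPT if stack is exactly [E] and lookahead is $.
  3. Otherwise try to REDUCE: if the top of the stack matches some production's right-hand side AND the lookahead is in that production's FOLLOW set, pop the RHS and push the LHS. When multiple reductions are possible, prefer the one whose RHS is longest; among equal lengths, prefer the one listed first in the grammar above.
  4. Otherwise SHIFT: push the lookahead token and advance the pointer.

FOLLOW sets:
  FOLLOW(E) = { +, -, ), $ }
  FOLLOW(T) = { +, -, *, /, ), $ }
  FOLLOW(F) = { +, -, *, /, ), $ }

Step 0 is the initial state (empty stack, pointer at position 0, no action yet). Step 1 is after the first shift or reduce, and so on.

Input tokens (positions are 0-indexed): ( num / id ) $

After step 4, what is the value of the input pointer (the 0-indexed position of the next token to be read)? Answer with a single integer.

Answer: 2

Derivation:
Step 1: shift (. Stack=[(] ptr=1 lookahead=num remaining=[num / id ) $]
Step 2: shift num. Stack=[( num] ptr=2 lookahead=/ remaining=[/ id ) $]
Step 3: reduce F->num. Stack=[( F] ptr=2 lookahead=/ remaining=[/ id ) $]
Step 4: reduce T->F. Stack=[( T] ptr=2 lookahead=/ remaining=[/ id ) $]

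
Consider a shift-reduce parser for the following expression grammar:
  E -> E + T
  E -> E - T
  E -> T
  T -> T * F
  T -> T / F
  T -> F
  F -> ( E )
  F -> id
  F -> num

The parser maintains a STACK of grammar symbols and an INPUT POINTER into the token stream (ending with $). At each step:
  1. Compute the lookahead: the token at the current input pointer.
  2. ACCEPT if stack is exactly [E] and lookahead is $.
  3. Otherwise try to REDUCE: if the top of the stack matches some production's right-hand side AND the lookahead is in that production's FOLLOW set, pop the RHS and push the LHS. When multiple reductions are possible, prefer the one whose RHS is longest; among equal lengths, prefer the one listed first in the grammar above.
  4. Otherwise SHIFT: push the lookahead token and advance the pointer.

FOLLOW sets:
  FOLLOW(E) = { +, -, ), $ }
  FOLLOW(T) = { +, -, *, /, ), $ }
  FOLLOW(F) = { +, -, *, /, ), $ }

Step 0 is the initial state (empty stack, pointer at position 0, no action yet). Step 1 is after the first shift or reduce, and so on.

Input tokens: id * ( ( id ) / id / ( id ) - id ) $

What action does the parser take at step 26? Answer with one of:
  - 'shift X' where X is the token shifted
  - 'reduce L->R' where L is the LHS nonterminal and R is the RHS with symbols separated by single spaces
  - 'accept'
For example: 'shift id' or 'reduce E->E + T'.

Answer: reduce T->T / F

Derivation:
Step 1: shift id. Stack=[id] ptr=1 lookahead=* remaining=[* ( ( id ) / id / ( id ) - id ) $]
Step 2: reduce F->id. Stack=[F] ptr=1 lookahead=* remaining=[* ( ( id ) / id / ( id ) - id ) $]
Step 3: reduce T->F. Stack=[T] ptr=1 lookahead=* remaining=[* ( ( id ) / id / ( id ) - id ) $]
Step 4: shift *. Stack=[T *] ptr=2 lookahead=( remaining=[( ( id ) / id / ( id ) - id ) $]
Step 5: shift (. Stack=[T * (] ptr=3 lookahead=( remaining=[( id ) / id / ( id ) - id ) $]
Step 6: shift (. Stack=[T * ( (] ptr=4 lookahead=id remaining=[id ) / id / ( id ) - id ) $]
Step 7: shift id. Stack=[T * ( ( id] ptr=5 lookahead=) remaining=[) / id / ( id ) - id ) $]
Step 8: reduce F->id. Stack=[T * ( ( F] ptr=5 lookahead=) remaining=[) / id / ( id ) - id ) $]
Step 9: reduce T->F. Stack=[T * ( ( T] ptr=5 lookahead=) remaining=[) / id / ( id ) - id ) $]
Step 10: reduce E->T. Stack=[T * ( ( E] ptr=5 lookahead=) remaining=[) / id / ( id ) - id ) $]
Step 11: shift ). Stack=[T * ( ( E )] ptr=6 lookahead=/ remaining=[/ id / ( id ) - id ) $]
Step 12: reduce F->( E ). Stack=[T * ( F] ptr=6 lookahead=/ remaining=[/ id / ( id ) - id ) $]
Step 13: reduce T->F. Stack=[T * ( T] ptr=6 lookahead=/ remaining=[/ id / ( id ) - id ) $]
Step 14: shift /. Stack=[T * ( T /] ptr=7 lookahead=id remaining=[id / ( id ) - id ) $]
Step 15: shift id. Stack=[T * ( T / id] ptr=8 lookahead=/ remaining=[/ ( id ) - id ) $]
Step 16: reduce F->id. Stack=[T * ( T / F] ptr=8 lookahead=/ remaining=[/ ( id ) - id ) $]
Step 17: reduce T->T / F. Stack=[T * ( T] ptr=8 lookahead=/ remaining=[/ ( id ) - id ) $]
Step 18: shift /. Stack=[T * ( T /] ptr=9 lookahead=( remaining=[( id ) - id ) $]
Step 19: shift (. Stack=[T * ( T / (] ptr=10 lookahead=id remaining=[id ) - id ) $]
Step 20: shift id. Stack=[T * ( T / ( id] ptr=11 lookahead=) remaining=[) - id ) $]
Step 21: reduce F->id. Stack=[T * ( T / ( F] ptr=11 lookahead=) remaining=[) - id ) $]
Step 22: reduce T->F. Stack=[T * ( T / ( T] ptr=11 lookahead=) remaining=[) - id ) $]
Step 23: reduce E->T. Stack=[T * ( T / ( E] ptr=11 lookahead=) remaining=[) - id ) $]
Step 24: shift ). Stack=[T * ( T / ( E )] ptr=12 lookahead=- remaining=[- id ) $]
Step 25: reduce F->( E ). Stack=[T * ( T / F] ptr=12 lookahead=- remaining=[- id ) $]
Step 26: reduce T->T / F. Stack=[T * ( T] ptr=12 lookahead=- remaining=[- id ) $]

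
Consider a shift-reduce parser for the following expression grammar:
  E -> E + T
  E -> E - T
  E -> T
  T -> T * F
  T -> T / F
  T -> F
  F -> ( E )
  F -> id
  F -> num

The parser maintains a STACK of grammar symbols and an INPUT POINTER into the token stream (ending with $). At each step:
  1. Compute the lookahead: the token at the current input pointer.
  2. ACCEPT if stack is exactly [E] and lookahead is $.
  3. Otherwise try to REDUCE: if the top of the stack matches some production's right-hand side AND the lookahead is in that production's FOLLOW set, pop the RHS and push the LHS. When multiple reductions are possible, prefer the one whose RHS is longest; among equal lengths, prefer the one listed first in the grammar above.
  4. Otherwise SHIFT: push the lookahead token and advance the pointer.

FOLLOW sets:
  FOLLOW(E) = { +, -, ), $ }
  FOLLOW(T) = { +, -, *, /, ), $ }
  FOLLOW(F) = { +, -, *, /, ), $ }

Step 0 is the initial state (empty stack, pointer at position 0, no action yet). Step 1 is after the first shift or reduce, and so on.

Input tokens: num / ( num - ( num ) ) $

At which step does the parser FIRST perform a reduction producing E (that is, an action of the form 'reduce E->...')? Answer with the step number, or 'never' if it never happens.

Answer: 9

Derivation:
Step 1: shift num. Stack=[num] ptr=1 lookahead=/ remaining=[/ ( num - ( num ) ) $]
Step 2: reduce F->num. Stack=[F] ptr=1 lookahead=/ remaining=[/ ( num - ( num ) ) $]
Step 3: reduce T->F. Stack=[T] ptr=1 lookahead=/ remaining=[/ ( num - ( num ) ) $]
Step 4: shift /. Stack=[T /] ptr=2 lookahead=( remaining=[( num - ( num ) ) $]
Step 5: shift (. Stack=[T / (] ptr=3 lookahead=num remaining=[num - ( num ) ) $]
Step 6: shift num. Stack=[T / ( num] ptr=4 lookahead=- remaining=[- ( num ) ) $]
Step 7: reduce F->num. Stack=[T / ( F] ptr=4 lookahead=- remaining=[- ( num ) ) $]
Step 8: reduce T->F. Stack=[T / ( T] ptr=4 lookahead=- remaining=[- ( num ) ) $]
Step 9: reduce E->T. Stack=[T / ( E] ptr=4 lookahead=- remaining=[- ( num ) ) $]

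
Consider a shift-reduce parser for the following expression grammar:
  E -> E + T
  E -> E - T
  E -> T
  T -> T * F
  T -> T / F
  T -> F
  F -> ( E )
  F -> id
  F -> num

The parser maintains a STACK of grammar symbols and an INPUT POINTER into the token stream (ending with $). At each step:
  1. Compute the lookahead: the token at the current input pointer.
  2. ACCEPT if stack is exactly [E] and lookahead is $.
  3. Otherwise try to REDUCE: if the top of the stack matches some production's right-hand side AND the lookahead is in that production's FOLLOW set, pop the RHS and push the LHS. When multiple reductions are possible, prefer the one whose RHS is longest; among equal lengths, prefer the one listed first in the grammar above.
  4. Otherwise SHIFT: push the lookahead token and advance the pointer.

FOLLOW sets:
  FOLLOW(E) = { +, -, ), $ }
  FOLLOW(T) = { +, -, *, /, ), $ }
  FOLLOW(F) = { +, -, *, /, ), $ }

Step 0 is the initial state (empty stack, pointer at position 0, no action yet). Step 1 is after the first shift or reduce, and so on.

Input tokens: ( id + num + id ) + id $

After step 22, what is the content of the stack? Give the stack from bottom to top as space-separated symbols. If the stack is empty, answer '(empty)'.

Answer: E + F

Derivation:
Step 1: shift (. Stack=[(] ptr=1 lookahead=id remaining=[id + num + id ) + id $]
Step 2: shift id. Stack=[( id] ptr=2 lookahead=+ remaining=[+ num + id ) + id $]
Step 3: reduce F->id. Stack=[( F] ptr=2 lookahead=+ remaining=[+ num + id ) + id $]
Step 4: reduce T->F. Stack=[( T] ptr=2 lookahead=+ remaining=[+ num + id ) + id $]
Step 5: reduce E->T. Stack=[( E] ptr=2 lookahead=+ remaining=[+ num + id ) + id $]
Step 6: shift +. Stack=[( E +] ptr=3 lookahead=num remaining=[num + id ) + id $]
Step 7: shift num. Stack=[( E + num] ptr=4 lookahead=+ remaining=[+ id ) + id $]
Step 8: reduce F->num. Stack=[( E + F] ptr=4 lookahead=+ remaining=[+ id ) + id $]
Step 9: reduce T->F. Stack=[( E + T] ptr=4 lookahead=+ remaining=[+ id ) + id $]
Step 10: reduce E->E + T. Stack=[( E] ptr=4 lookahead=+ remaining=[+ id ) + id $]
Step 11: shift +. Stack=[( E +] ptr=5 lookahead=id remaining=[id ) + id $]
Step 12: shift id. Stack=[( E + id] ptr=6 lookahead=) remaining=[) + id $]
Step 13: reduce F->id. Stack=[( E + F] ptr=6 lookahead=) remaining=[) + id $]
Step 14: reduce T->F. Stack=[( E + T] ptr=6 lookahead=) remaining=[) + id $]
Step 15: reduce E->E + T. Stack=[( E] ptr=6 lookahead=) remaining=[) + id $]
Step 16: shift ). Stack=[( E )] ptr=7 lookahead=+ remaining=[+ id $]
Step 17: reduce F->( E ). Stack=[F] ptr=7 lookahead=+ remaining=[+ id $]
Step 18: reduce T->F. Stack=[T] ptr=7 lookahead=+ remaining=[+ id $]
Step 19: reduce E->T. Stack=[E] ptr=7 lookahead=+ remaining=[+ id $]
Step 20: shift +. Stack=[E +] ptr=8 lookahead=id remaining=[id $]
Step 21: shift id. Stack=[E + id] ptr=9 lookahead=$ remaining=[$]
Step 22: reduce F->id. Stack=[E + F] ptr=9 lookahead=$ remaining=[$]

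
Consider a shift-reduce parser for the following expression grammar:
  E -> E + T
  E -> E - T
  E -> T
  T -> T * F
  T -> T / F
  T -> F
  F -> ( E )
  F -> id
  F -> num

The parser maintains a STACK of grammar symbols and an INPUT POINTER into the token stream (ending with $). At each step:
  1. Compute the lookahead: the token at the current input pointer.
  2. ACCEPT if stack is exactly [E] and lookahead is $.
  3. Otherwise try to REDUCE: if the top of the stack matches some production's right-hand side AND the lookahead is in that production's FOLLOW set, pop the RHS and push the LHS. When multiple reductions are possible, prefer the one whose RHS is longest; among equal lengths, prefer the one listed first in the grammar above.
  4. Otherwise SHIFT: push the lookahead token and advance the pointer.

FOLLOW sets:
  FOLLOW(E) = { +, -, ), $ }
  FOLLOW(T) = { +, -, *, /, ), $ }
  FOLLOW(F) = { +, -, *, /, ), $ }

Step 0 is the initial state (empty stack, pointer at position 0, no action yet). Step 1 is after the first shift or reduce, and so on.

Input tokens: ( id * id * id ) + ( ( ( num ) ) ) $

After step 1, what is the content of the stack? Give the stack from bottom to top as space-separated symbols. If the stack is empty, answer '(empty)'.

Answer: (

Derivation:
Step 1: shift (. Stack=[(] ptr=1 lookahead=id remaining=[id * id * id ) + ( ( ( num ) ) ) $]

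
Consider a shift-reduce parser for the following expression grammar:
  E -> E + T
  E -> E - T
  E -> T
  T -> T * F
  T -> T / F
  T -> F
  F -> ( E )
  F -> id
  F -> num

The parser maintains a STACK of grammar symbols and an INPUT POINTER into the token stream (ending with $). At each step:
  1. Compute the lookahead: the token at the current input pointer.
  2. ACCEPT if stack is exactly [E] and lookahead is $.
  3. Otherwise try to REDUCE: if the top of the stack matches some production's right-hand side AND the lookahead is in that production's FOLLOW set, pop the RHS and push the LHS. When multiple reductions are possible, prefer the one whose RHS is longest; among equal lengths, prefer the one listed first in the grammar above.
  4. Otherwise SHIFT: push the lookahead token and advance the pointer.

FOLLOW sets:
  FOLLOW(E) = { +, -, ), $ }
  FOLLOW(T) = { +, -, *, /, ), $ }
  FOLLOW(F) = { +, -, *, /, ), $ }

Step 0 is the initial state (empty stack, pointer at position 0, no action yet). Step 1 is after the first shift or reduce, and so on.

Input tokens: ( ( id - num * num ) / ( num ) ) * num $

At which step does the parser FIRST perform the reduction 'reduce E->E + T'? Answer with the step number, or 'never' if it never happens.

Answer: never

Derivation:
Step 1: shift (. Stack=[(] ptr=1 lookahead=( remaining=[( id - num * num ) / ( num ) ) * num $]
Step 2: shift (. Stack=[( (] ptr=2 lookahead=id remaining=[id - num * num ) / ( num ) ) * num $]
Step 3: shift id. Stack=[( ( id] ptr=3 lookahead=- remaining=[- num * num ) / ( num ) ) * num $]
Step 4: reduce F->id. Stack=[( ( F] ptr=3 lookahead=- remaining=[- num * num ) / ( num ) ) * num $]
Step 5: reduce T->F. Stack=[( ( T] ptr=3 lookahead=- remaining=[- num * num ) / ( num ) ) * num $]
Step 6: reduce E->T. Stack=[( ( E] ptr=3 lookahead=- remaining=[- num * num ) / ( num ) ) * num $]
Step 7: shift -. Stack=[( ( E -] ptr=4 lookahead=num remaining=[num * num ) / ( num ) ) * num $]
Step 8: shift num. Stack=[( ( E - num] ptr=5 lookahead=* remaining=[* num ) / ( num ) ) * num $]
Step 9: reduce F->num. Stack=[( ( E - F] ptr=5 lookahead=* remaining=[* num ) / ( num ) ) * num $]
Step 10: reduce T->F. Stack=[( ( E - T] ptr=5 lookahead=* remaining=[* num ) / ( num ) ) * num $]
Step 11: shift *. Stack=[( ( E - T *] ptr=6 lookahead=num remaining=[num ) / ( num ) ) * num $]
Step 12: shift num. Stack=[( ( E - T * num] ptr=7 lookahead=) remaining=[) / ( num ) ) * num $]
Step 13: reduce F->num. Stack=[( ( E - T * F] ptr=7 lookahead=) remaining=[) / ( num ) ) * num $]
Step 14: reduce T->T * F. Stack=[( ( E - T] ptr=7 lookahead=) remaining=[) / ( num ) ) * num $]
Step 15: reduce E->E - T. Stack=[( ( E] ptr=7 lookahead=) remaining=[) / ( num ) ) * num $]
Step 16: shift ). Stack=[( ( E )] ptr=8 lookahead=/ remaining=[/ ( num ) ) * num $]
Step 17: reduce F->( E ). Stack=[( F] ptr=8 lookahead=/ remaining=[/ ( num ) ) * num $]
Step 18: reduce T->F. Stack=[( T] ptr=8 lookahead=/ remaining=[/ ( num ) ) * num $]
Step 19: shift /. Stack=[( T /] ptr=9 lookahead=( remaining=[( num ) ) * num $]
Step 20: shift (. Stack=[( T / (] ptr=10 lookahead=num remaining=[num ) ) * num $]
Step 21: shift num. Stack=[( T / ( num] ptr=11 lookahead=) remaining=[) ) * num $]
Step 22: reduce F->num. Stack=[( T / ( F] ptr=11 lookahead=) remaining=[) ) * num $]
Step 23: reduce T->F. Stack=[( T / ( T] ptr=11 lookahead=) remaining=[) ) * num $]
Step 24: reduce E->T. Stack=[( T / ( E] ptr=11 lookahead=) remaining=[) ) * num $]
Step 25: shift ). Stack=[( T / ( E )] ptr=12 lookahead=) remaining=[) * num $]
Step 26: reduce F->( E ). Stack=[( T / F] ptr=12 lookahead=) remaining=[) * num $]
Step 27: reduce T->T / F. Stack=[( T] ptr=12 lookahead=) remaining=[) * num $]
Step 28: reduce E->T. Stack=[( E] ptr=12 lookahead=) remaining=[) * num $]
Step 29: shift ). Stack=[( E )] ptr=13 lookahead=* remaining=[* num $]
Step 30: reduce F->( E ). Stack=[F] ptr=13 lookahead=* remaining=[* num $]
Step 31: reduce T->F. Stack=[T] ptr=13 lookahead=* remaining=[* num $]
Step 32: shift *. Stack=[T *] ptr=14 lookahead=num remaining=[num $]
Step 33: shift num. Stack=[T * num] ptr=15 lookahead=$ remaining=[$]
Step 34: reduce F->num. Stack=[T * F] ptr=15 lookahead=$ remaining=[$]
Step 35: reduce T->T * F. Stack=[T] ptr=15 lookahead=$ remaining=[$]
Step 36: reduce E->T. Stack=[E] ptr=15 lookahead=$ remaining=[$]
Step 37: accept. Stack=[E] ptr=15 lookahead=$ remaining=[$]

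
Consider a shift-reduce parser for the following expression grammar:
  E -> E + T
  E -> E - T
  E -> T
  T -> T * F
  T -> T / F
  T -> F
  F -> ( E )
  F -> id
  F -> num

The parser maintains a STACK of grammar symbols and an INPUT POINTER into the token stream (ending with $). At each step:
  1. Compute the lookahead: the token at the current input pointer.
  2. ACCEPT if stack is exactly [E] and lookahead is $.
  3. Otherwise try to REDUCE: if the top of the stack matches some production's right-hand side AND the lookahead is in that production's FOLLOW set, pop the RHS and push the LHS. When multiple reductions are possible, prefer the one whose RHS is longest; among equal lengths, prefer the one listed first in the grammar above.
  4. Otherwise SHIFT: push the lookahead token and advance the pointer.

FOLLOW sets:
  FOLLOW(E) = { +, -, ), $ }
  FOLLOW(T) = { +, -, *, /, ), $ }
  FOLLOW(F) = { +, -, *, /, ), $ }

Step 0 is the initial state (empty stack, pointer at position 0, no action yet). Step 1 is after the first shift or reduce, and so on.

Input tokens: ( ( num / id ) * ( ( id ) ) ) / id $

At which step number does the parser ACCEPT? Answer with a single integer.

Answer: 37

Derivation:
Step 1: shift (. Stack=[(] ptr=1 lookahead=( remaining=[( num / id ) * ( ( id ) ) ) / id $]
Step 2: shift (. Stack=[( (] ptr=2 lookahead=num remaining=[num / id ) * ( ( id ) ) ) / id $]
Step 3: shift num. Stack=[( ( num] ptr=3 lookahead=/ remaining=[/ id ) * ( ( id ) ) ) / id $]
Step 4: reduce F->num. Stack=[( ( F] ptr=3 lookahead=/ remaining=[/ id ) * ( ( id ) ) ) / id $]
Step 5: reduce T->F. Stack=[( ( T] ptr=3 lookahead=/ remaining=[/ id ) * ( ( id ) ) ) / id $]
Step 6: shift /. Stack=[( ( T /] ptr=4 lookahead=id remaining=[id ) * ( ( id ) ) ) / id $]
Step 7: shift id. Stack=[( ( T / id] ptr=5 lookahead=) remaining=[) * ( ( id ) ) ) / id $]
Step 8: reduce F->id. Stack=[( ( T / F] ptr=5 lookahead=) remaining=[) * ( ( id ) ) ) / id $]
Step 9: reduce T->T / F. Stack=[( ( T] ptr=5 lookahead=) remaining=[) * ( ( id ) ) ) / id $]
Step 10: reduce E->T. Stack=[( ( E] ptr=5 lookahead=) remaining=[) * ( ( id ) ) ) / id $]
Step 11: shift ). Stack=[( ( E )] ptr=6 lookahead=* remaining=[* ( ( id ) ) ) / id $]
Step 12: reduce F->( E ). Stack=[( F] ptr=6 lookahead=* remaining=[* ( ( id ) ) ) / id $]
Step 13: reduce T->F. Stack=[( T] ptr=6 lookahead=* remaining=[* ( ( id ) ) ) / id $]
Step 14: shift *. Stack=[( T *] ptr=7 lookahead=( remaining=[( ( id ) ) ) / id $]
Step 15: shift (. Stack=[( T * (] ptr=8 lookahead=( remaining=[( id ) ) ) / id $]
Step 16: shift (. Stack=[( T * ( (] ptr=9 lookahead=id remaining=[id ) ) ) / id $]
Step 17: shift id. Stack=[( T * ( ( id] ptr=10 lookahead=) remaining=[) ) ) / id $]
Step 18: reduce F->id. Stack=[( T * ( ( F] ptr=10 lookahead=) remaining=[) ) ) / id $]
Step 19: reduce T->F. Stack=[( T * ( ( T] ptr=10 lookahead=) remaining=[) ) ) / id $]
Step 20: reduce E->T. Stack=[( T * ( ( E] ptr=10 lookahead=) remaining=[) ) ) / id $]
Step 21: shift ). Stack=[( T * ( ( E )] ptr=11 lookahead=) remaining=[) ) / id $]
Step 22: reduce F->( E ). Stack=[( T * ( F] ptr=11 lookahead=) remaining=[) ) / id $]
Step 23: reduce T->F. Stack=[( T * ( T] ptr=11 lookahead=) remaining=[) ) / id $]
Step 24: reduce E->T. Stack=[( T * ( E] ptr=11 lookahead=) remaining=[) ) / id $]
Step 25: shift ). Stack=[( T * ( E )] ptr=12 lookahead=) remaining=[) / id $]
Step 26: reduce F->( E ). Stack=[( T * F] ptr=12 lookahead=) remaining=[) / id $]
Step 27: reduce T->T * F. Stack=[( T] ptr=12 lookahead=) remaining=[) / id $]
Step 28: reduce E->T. Stack=[( E] ptr=12 lookahead=) remaining=[) / id $]
Step 29: shift ). Stack=[( E )] ptr=13 lookahead=/ remaining=[/ id $]
Step 30: reduce F->( E ). Stack=[F] ptr=13 lookahead=/ remaining=[/ id $]
Step 31: reduce T->F. Stack=[T] ptr=13 lookahead=/ remaining=[/ id $]
Step 32: shift /. Stack=[T /] ptr=14 lookahead=id remaining=[id $]
Step 33: shift id. Stack=[T / id] ptr=15 lookahead=$ remaining=[$]
Step 34: reduce F->id. Stack=[T / F] ptr=15 lookahead=$ remaining=[$]
Step 35: reduce T->T / F. Stack=[T] ptr=15 lookahead=$ remaining=[$]
Step 36: reduce E->T. Stack=[E] ptr=15 lookahead=$ remaining=[$]
Step 37: accept. Stack=[E] ptr=15 lookahead=$ remaining=[$]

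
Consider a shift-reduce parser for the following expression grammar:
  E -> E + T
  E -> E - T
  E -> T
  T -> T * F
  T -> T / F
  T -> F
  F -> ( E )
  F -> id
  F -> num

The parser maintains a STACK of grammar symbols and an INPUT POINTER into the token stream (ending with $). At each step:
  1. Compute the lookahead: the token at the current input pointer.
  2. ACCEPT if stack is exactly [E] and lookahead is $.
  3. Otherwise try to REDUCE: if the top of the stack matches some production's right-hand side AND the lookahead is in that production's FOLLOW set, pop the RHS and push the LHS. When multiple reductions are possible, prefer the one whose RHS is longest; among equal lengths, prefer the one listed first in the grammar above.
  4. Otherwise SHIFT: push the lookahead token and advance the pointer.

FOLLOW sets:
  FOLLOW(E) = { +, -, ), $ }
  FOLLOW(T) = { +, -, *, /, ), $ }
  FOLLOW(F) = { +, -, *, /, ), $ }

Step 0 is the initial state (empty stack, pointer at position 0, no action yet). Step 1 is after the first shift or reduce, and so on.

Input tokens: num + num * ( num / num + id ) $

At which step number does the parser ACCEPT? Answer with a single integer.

Answer: 28

Derivation:
Step 1: shift num. Stack=[num] ptr=1 lookahead=+ remaining=[+ num * ( num / num + id ) $]
Step 2: reduce F->num. Stack=[F] ptr=1 lookahead=+ remaining=[+ num * ( num / num + id ) $]
Step 3: reduce T->F. Stack=[T] ptr=1 lookahead=+ remaining=[+ num * ( num / num + id ) $]
Step 4: reduce E->T. Stack=[E] ptr=1 lookahead=+ remaining=[+ num * ( num / num + id ) $]
Step 5: shift +. Stack=[E +] ptr=2 lookahead=num remaining=[num * ( num / num + id ) $]
Step 6: shift num. Stack=[E + num] ptr=3 lookahead=* remaining=[* ( num / num + id ) $]
Step 7: reduce F->num. Stack=[E + F] ptr=3 lookahead=* remaining=[* ( num / num + id ) $]
Step 8: reduce T->F. Stack=[E + T] ptr=3 lookahead=* remaining=[* ( num / num + id ) $]
Step 9: shift *. Stack=[E + T *] ptr=4 lookahead=( remaining=[( num / num + id ) $]
Step 10: shift (. Stack=[E + T * (] ptr=5 lookahead=num remaining=[num / num + id ) $]
Step 11: shift num. Stack=[E + T * ( num] ptr=6 lookahead=/ remaining=[/ num + id ) $]
Step 12: reduce F->num. Stack=[E + T * ( F] ptr=6 lookahead=/ remaining=[/ num + id ) $]
Step 13: reduce T->F. Stack=[E + T * ( T] ptr=6 lookahead=/ remaining=[/ num + id ) $]
Step 14: shift /. Stack=[E + T * ( T /] ptr=7 lookahead=num remaining=[num + id ) $]
Step 15: shift num. Stack=[E + T * ( T / num] ptr=8 lookahead=+ remaining=[+ id ) $]
Step 16: reduce F->num. Stack=[E + T * ( T / F] ptr=8 lookahead=+ remaining=[+ id ) $]
Step 17: reduce T->T / F. Stack=[E + T * ( T] ptr=8 lookahead=+ remaining=[+ id ) $]
Step 18: reduce E->T. Stack=[E + T * ( E] ptr=8 lookahead=+ remaining=[+ id ) $]
Step 19: shift +. Stack=[E + T * ( E +] ptr=9 lookahead=id remaining=[id ) $]
Step 20: shift id. Stack=[E + T * ( E + id] ptr=10 lookahead=) remaining=[) $]
Step 21: reduce F->id. Stack=[E + T * ( E + F] ptr=10 lookahead=) remaining=[) $]
Step 22: reduce T->F. Stack=[E + T * ( E + T] ptr=10 lookahead=) remaining=[) $]
Step 23: reduce E->E + T. Stack=[E + T * ( E] ptr=10 lookahead=) remaining=[) $]
Step 24: shift ). Stack=[E + T * ( E )] ptr=11 lookahead=$ remaining=[$]
Step 25: reduce F->( E ). Stack=[E + T * F] ptr=11 lookahead=$ remaining=[$]
Step 26: reduce T->T * F. Stack=[E + T] ptr=11 lookahead=$ remaining=[$]
Step 27: reduce E->E + T. Stack=[E] ptr=11 lookahead=$ remaining=[$]
Step 28: accept. Stack=[E] ptr=11 lookahead=$ remaining=[$]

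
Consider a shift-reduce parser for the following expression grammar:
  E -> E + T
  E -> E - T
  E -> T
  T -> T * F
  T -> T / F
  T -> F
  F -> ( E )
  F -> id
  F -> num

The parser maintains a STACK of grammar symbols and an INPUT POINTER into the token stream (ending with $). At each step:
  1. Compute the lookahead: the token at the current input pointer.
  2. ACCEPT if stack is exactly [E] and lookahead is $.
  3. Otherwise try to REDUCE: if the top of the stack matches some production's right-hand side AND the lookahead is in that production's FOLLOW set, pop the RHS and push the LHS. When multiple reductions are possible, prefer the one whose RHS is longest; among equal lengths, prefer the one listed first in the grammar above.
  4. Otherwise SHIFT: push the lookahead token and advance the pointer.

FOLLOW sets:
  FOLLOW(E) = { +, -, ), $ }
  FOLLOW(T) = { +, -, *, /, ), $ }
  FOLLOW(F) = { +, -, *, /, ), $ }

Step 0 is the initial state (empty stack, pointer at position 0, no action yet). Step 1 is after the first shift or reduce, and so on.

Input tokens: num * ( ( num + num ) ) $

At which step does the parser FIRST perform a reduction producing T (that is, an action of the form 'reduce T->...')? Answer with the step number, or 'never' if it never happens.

Answer: 3

Derivation:
Step 1: shift num. Stack=[num] ptr=1 lookahead=* remaining=[* ( ( num + num ) ) $]
Step 2: reduce F->num. Stack=[F] ptr=1 lookahead=* remaining=[* ( ( num + num ) ) $]
Step 3: reduce T->F. Stack=[T] ptr=1 lookahead=* remaining=[* ( ( num + num ) ) $]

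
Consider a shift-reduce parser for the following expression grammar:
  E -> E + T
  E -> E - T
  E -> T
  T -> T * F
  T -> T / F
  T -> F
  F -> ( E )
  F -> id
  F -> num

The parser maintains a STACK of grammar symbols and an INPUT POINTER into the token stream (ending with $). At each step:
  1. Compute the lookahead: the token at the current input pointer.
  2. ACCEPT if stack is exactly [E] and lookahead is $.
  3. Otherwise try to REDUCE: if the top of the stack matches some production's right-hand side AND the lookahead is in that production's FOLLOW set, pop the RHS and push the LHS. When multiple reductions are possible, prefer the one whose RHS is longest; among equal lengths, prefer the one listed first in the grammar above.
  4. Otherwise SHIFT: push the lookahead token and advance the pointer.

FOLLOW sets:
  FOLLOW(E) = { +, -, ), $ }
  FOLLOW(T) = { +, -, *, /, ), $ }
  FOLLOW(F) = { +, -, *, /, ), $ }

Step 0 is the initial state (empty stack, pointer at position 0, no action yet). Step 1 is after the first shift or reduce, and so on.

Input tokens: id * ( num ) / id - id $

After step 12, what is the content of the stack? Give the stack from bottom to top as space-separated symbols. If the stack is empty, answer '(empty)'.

Answer: T

Derivation:
Step 1: shift id. Stack=[id] ptr=1 lookahead=* remaining=[* ( num ) / id - id $]
Step 2: reduce F->id. Stack=[F] ptr=1 lookahead=* remaining=[* ( num ) / id - id $]
Step 3: reduce T->F. Stack=[T] ptr=1 lookahead=* remaining=[* ( num ) / id - id $]
Step 4: shift *. Stack=[T *] ptr=2 lookahead=( remaining=[( num ) / id - id $]
Step 5: shift (. Stack=[T * (] ptr=3 lookahead=num remaining=[num ) / id - id $]
Step 6: shift num. Stack=[T * ( num] ptr=4 lookahead=) remaining=[) / id - id $]
Step 7: reduce F->num. Stack=[T * ( F] ptr=4 lookahead=) remaining=[) / id - id $]
Step 8: reduce T->F. Stack=[T * ( T] ptr=4 lookahead=) remaining=[) / id - id $]
Step 9: reduce E->T. Stack=[T * ( E] ptr=4 lookahead=) remaining=[) / id - id $]
Step 10: shift ). Stack=[T * ( E )] ptr=5 lookahead=/ remaining=[/ id - id $]
Step 11: reduce F->( E ). Stack=[T * F] ptr=5 lookahead=/ remaining=[/ id - id $]
Step 12: reduce T->T * F. Stack=[T] ptr=5 lookahead=/ remaining=[/ id - id $]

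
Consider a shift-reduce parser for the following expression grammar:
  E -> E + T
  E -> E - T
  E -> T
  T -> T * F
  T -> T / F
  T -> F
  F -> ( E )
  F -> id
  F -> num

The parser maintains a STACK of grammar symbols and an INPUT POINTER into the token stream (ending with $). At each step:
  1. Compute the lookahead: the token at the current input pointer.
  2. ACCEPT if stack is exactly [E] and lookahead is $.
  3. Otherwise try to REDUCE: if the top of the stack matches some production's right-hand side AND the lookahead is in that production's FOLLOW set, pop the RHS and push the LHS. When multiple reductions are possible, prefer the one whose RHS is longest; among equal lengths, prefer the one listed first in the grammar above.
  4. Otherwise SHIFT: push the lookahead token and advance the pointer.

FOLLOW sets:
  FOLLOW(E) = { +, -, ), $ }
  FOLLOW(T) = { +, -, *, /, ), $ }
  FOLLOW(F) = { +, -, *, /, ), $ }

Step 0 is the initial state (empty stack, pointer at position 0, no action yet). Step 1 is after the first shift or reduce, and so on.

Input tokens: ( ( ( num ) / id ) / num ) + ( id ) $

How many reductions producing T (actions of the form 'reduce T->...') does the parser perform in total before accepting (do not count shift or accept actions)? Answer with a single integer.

Answer: 8

Derivation:
Step 1: shift (. Stack=[(] ptr=1 lookahead=( remaining=[( ( num ) / id ) / num ) + ( id ) $]
Step 2: shift (. Stack=[( (] ptr=2 lookahead=( remaining=[( num ) / id ) / num ) + ( id ) $]
Step 3: shift (. Stack=[( ( (] ptr=3 lookahead=num remaining=[num ) / id ) / num ) + ( id ) $]
Step 4: shift num. Stack=[( ( ( num] ptr=4 lookahead=) remaining=[) / id ) / num ) + ( id ) $]
Step 5: reduce F->num. Stack=[( ( ( F] ptr=4 lookahead=) remaining=[) / id ) / num ) + ( id ) $]
Step 6: reduce T->F. Stack=[( ( ( T] ptr=4 lookahead=) remaining=[) / id ) / num ) + ( id ) $]
Step 7: reduce E->T. Stack=[( ( ( E] ptr=4 lookahead=) remaining=[) / id ) / num ) + ( id ) $]
Step 8: shift ). Stack=[( ( ( E )] ptr=5 lookahead=/ remaining=[/ id ) / num ) + ( id ) $]
Step 9: reduce F->( E ). Stack=[( ( F] ptr=5 lookahead=/ remaining=[/ id ) / num ) + ( id ) $]
Step 10: reduce T->F. Stack=[( ( T] ptr=5 lookahead=/ remaining=[/ id ) / num ) + ( id ) $]
Step 11: shift /. Stack=[( ( T /] ptr=6 lookahead=id remaining=[id ) / num ) + ( id ) $]
Step 12: shift id. Stack=[( ( T / id] ptr=7 lookahead=) remaining=[) / num ) + ( id ) $]
Step 13: reduce F->id. Stack=[( ( T / F] ptr=7 lookahead=) remaining=[) / num ) + ( id ) $]
Step 14: reduce T->T / F. Stack=[( ( T] ptr=7 lookahead=) remaining=[) / num ) + ( id ) $]
Step 15: reduce E->T. Stack=[( ( E] ptr=7 lookahead=) remaining=[) / num ) + ( id ) $]
Step 16: shift ). Stack=[( ( E )] ptr=8 lookahead=/ remaining=[/ num ) + ( id ) $]
Step 17: reduce F->( E ). Stack=[( F] ptr=8 lookahead=/ remaining=[/ num ) + ( id ) $]
Step 18: reduce T->F. Stack=[( T] ptr=8 lookahead=/ remaining=[/ num ) + ( id ) $]
Step 19: shift /. Stack=[( T /] ptr=9 lookahead=num remaining=[num ) + ( id ) $]
Step 20: shift num. Stack=[( T / num] ptr=10 lookahead=) remaining=[) + ( id ) $]
Step 21: reduce F->num. Stack=[( T / F] ptr=10 lookahead=) remaining=[) + ( id ) $]
Step 22: reduce T->T / F. Stack=[( T] ptr=10 lookahead=) remaining=[) + ( id ) $]
Step 23: reduce E->T. Stack=[( E] ptr=10 lookahead=) remaining=[) + ( id ) $]
Step 24: shift ). Stack=[( E )] ptr=11 lookahead=+ remaining=[+ ( id ) $]
Step 25: reduce F->( E ). Stack=[F] ptr=11 lookahead=+ remaining=[+ ( id ) $]
Step 26: reduce T->F. Stack=[T] ptr=11 lookahead=+ remaining=[+ ( id ) $]
Step 27: reduce E->T. Stack=[E] ptr=11 lookahead=+ remaining=[+ ( id ) $]
Step 28: shift +. Stack=[E +] ptr=12 lookahead=( remaining=[( id ) $]
Step 29: shift (. Stack=[E + (] ptr=13 lookahead=id remaining=[id ) $]
Step 30: shift id. Stack=[E + ( id] ptr=14 lookahead=) remaining=[) $]
Step 31: reduce F->id. Stack=[E + ( F] ptr=14 lookahead=) remaining=[) $]
Step 32: reduce T->F. Stack=[E + ( T] ptr=14 lookahead=) remaining=[) $]
Step 33: reduce E->T. Stack=[E + ( E] ptr=14 lookahead=) remaining=[) $]
Step 34: shift ). Stack=[E + ( E )] ptr=15 lookahead=$ remaining=[$]
Step 35: reduce F->( E ). Stack=[E + F] ptr=15 lookahead=$ remaining=[$]
Step 36: reduce T->F. Stack=[E + T] ptr=15 lookahead=$ remaining=[$]
Step 37: reduce E->E + T. Stack=[E] ptr=15 lookahead=$ remaining=[$]
Step 38: accept. Stack=[E] ptr=15 lookahead=$ remaining=[$]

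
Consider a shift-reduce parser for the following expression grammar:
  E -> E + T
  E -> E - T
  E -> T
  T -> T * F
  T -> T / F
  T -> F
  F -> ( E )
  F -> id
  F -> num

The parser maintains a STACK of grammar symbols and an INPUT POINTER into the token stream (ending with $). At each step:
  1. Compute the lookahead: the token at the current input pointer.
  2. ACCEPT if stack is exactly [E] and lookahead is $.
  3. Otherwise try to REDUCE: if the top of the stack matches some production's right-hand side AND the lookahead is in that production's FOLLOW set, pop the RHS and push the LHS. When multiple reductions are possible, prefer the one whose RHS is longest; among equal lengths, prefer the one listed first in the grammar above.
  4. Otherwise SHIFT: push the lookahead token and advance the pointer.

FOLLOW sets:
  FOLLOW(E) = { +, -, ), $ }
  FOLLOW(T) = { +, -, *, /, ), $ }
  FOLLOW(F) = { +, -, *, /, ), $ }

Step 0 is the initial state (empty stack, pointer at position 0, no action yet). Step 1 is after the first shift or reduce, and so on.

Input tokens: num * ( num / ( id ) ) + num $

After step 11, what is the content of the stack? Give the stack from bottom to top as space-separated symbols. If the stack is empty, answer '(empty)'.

Step 1: shift num. Stack=[num] ptr=1 lookahead=* remaining=[* ( num / ( id ) ) + num $]
Step 2: reduce F->num. Stack=[F] ptr=1 lookahead=* remaining=[* ( num / ( id ) ) + num $]
Step 3: reduce T->F. Stack=[T] ptr=1 lookahead=* remaining=[* ( num / ( id ) ) + num $]
Step 4: shift *. Stack=[T *] ptr=2 lookahead=( remaining=[( num / ( id ) ) + num $]
Step 5: shift (. Stack=[T * (] ptr=3 lookahead=num remaining=[num / ( id ) ) + num $]
Step 6: shift num. Stack=[T * ( num] ptr=4 lookahead=/ remaining=[/ ( id ) ) + num $]
Step 7: reduce F->num. Stack=[T * ( F] ptr=4 lookahead=/ remaining=[/ ( id ) ) + num $]
Step 8: reduce T->F. Stack=[T * ( T] ptr=4 lookahead=/ remaining=[/ ( id ) ) + num $]
Step 9: shift /. Stack=[T * ( T /] ptr=5 lookahead=( remaining=[( id ) ) + num $]
Step 10: shift (. Stack=[T * ( T / (] ptr=6 lookahead=id remaining=[id ) ) + num $]
Step 11: shift id. Stack=[T * ( T / ( id] ptr=7 lookahead=) remaining=[) ) + num $]

Answer: T * ( T / ( id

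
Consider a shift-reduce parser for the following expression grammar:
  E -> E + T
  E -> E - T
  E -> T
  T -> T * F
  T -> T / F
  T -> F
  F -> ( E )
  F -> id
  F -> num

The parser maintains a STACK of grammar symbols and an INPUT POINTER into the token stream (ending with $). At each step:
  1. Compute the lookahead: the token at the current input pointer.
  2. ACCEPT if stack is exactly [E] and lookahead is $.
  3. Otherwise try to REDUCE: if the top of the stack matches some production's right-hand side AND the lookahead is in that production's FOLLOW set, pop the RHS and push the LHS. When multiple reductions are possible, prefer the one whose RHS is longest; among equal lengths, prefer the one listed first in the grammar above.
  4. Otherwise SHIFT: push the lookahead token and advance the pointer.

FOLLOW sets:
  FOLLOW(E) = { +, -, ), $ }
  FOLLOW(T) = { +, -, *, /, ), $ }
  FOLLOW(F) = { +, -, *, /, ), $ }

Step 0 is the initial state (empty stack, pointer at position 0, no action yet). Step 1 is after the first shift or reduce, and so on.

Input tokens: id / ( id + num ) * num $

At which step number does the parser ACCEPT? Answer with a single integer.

Step 1: shift id. Stack=[id] ptr=1 lookahead=/ remaining=[/ ( id + num ) * num $]
Step 2: reduce F->id. Stack=[F] ptr=1 lookahead=/ remaining=[/ ( id + num ) * num $]
Step 3: reduce T->F. Stack=[T] ptr=1 lookahead=/ remaining=[/ ( id + num ) * num $]
Step 4: shift /. Stack=[T /] ptr=2 lookahead=( remaining=[( id + num ) * num $]
Step 5: shift (. Stack=[T / (] ptr=3 lookahead=id remaining=[id + num ) * num $]
Step 6: shift id. Stack=[T / ( id] ptr=4 lookahead=+ remaining=[+ num ) * num $]
Step 7: reduce F->id. Stack=[T / ( F] ptr=4 lookahead=+ remaining=[+ num ) * num $]
Step 8: reduce T->F. Stack=[T / ( T] ptr=4 lookahead=+ remaining=[+ num ) * num $]
Step 9: reduce E->T. Stack=[T / ( E] ptr=4 lookahead=+ remaining=[+ num ) * num $]
Step 10: shift +. Stack=[T / ( E +] ptr=5 lookahead=num remaining=[num ) * num $]
Step 11: shift num. Stack=[T / ( E + num] ptr=6 lookahead=) remaining=[) * num $]
Step 12: reduce F->num. Stack=[T / ( E + F] ptr=6 lookahead=) remaining=[) * num $]
Step 13: reduce T->F. Stack=[T / ( E + T] ptr=6 lookahead=) remaining=[) * num $]
Step 14: reduce E->E + T. Stack=[T / ( E] ptr=6 lookahead=) remaining=[) * num $]
Step 15: shift ). Stack=[T / ( E )] ptr=7 lookahead=* remaining=[* num $]
Step 16: reduce F->( E ). Stack=[T / F] ptr=7 lookahead=* remaining=[* num $]
Step 17: reduce T->T / F. Stack=[T] ptr=7 lookahead=* remaining=[* num $]
Step 18: shift *. Stack=[T *] ptr=8 lookahead=num remaining=[num $]
Step 19: shift num. Stack=[T * num] ptr=9 lookahead=$ remaining=[$]
Step 20: reduce F->num. Stack=[T * F] ptr=9 lookahead=$ remaining=[$]
Step 21: reduce T->T * F. Stack=[T] ptr=9 lookahead=$ remaining=[$]
Step 22: reduce E->T. Stack=[E] ptr=9 lookahead=$ remaining=[$]
Step 23: accept. Stack=[E] ptr=9 lookahead=$ remaining=[$]

Answer: 23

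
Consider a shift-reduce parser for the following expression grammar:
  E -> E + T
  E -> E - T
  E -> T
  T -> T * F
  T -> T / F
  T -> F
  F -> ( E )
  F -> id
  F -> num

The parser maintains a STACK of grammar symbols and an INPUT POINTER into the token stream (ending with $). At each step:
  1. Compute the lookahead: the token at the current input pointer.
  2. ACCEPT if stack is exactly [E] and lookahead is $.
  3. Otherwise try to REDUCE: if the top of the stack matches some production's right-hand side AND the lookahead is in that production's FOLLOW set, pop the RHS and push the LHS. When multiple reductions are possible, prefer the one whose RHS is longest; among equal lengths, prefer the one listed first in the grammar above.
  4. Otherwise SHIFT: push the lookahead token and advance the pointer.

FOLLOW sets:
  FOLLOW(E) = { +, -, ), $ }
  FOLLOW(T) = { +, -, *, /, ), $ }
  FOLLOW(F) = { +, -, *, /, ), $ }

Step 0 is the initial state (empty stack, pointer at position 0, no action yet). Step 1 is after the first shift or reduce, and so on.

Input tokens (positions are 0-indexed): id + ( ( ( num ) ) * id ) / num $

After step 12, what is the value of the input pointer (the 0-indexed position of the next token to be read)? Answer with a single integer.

Step 1: shift id. Stack=[id] ptr=1 lookahead=+ remaining=[+ ( ( ( num ) ) * id ) / num $]
Step 2: reduce F->id. Stack=[F] ptr=1 lookahead=+ remaining=[+ ( ( ( num ) ) * id ) / num $]
Step 3: reduce T->F. Stack=[T] ptr=1 lookahead=+ remaining=[+ ( ( ( num ) ) * id ) / num $]
Step 4: reduce E->T. Stack=[E] ptr=1 lookahead=+ remaining=[+ ( ( ( num ) ) * id ) / num $]
Step 5: shift +. Stack=[E +] ptr=2 lookahead=( remaining=[( ( ( num ) ) * id ) / num $]
Step 6: shift (. Stack=[E + (] ptr=3 lookahead=( remaining=[( ( num ) ) * id ) / num $]
Step 7: shift (. Stack=[E + ( (] ptr=4 lookahead=( remaining=[( num ) ) * id ) / num $]
Step 8: shift (. Stack=[E + ( ( (] ptr=5 lookahead=num remaining=[num ) ) * id ) / num $]
Step 9: shift num. Stack=[E + ( ( ( num] ptr=6 lookahead=) remaining=[) ) * id ) / num $]
Step 10: reduce F->num. Stack=[E + ( ( ( F] ptr=6 lookahead=) remaining=[) ) * id ) / num $]
Step 11: reduce T->F. Stack=[E + ( ( ( T] ptr=6 lookahead=) remaining=[) ) * id ) / num $]
Step 12: reduce E->T. Stack=[E + ( ( ( E] ptr=6 lookahead=) remaining=[) ) * id ) / num $]

Answer: 6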